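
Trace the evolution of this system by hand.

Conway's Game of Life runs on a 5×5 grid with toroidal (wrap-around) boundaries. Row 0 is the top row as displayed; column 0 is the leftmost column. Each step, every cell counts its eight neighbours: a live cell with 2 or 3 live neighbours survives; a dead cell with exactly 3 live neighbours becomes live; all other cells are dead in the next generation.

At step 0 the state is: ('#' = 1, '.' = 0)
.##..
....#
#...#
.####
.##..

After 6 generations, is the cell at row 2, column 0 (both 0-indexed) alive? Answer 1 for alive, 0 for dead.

[0] .##..
....#
#...#
.####
.##..
[1] ####.
.#.##
.##..
....#
.....
[2] ##.#.
....#
.##.#
.....
#####
[3] .....
....#
#..#.
.....
...#.
[4] .....
....#
....#
....#
.....
[5] .....
.....
#..##
.....
.....
[6] .....
....#
....#
....#
.....

0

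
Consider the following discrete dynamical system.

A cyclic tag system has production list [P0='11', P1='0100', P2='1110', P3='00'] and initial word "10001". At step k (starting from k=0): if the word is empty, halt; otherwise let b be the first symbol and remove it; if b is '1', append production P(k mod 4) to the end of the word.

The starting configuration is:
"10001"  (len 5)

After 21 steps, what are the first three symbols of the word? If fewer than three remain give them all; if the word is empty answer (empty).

gen 0: "10001"  (len 5)
gen 1: "000111"  (len 6)
gen 2: "00111"  (len 5)
gen 3: "0111"  (len 4)
gen 4: "111"  (len 3)
gen 5: "1111"  (len 4)
gen 6: "1110100"  (len 7)
gen 7: "1101001110"  (len 10)
gen 8: "10100111000"  (len 11)
gen 9: "010011100011"  (len 12)
gen 10: "10011100011"  (len 11)
gen 11: "00111000111110"  (len 14)
gen 12: "0111000111110"  (len 13)
gen 13: "111000111110"  (len 12)
gen 14: "110001111100100"  (len 15)
gen 15: "100011111001001110"  (len 18)
gen 16: "0001111100100111000"  (len 19)
gen 17: "001111100100111000"  (len 18)
gen 18: "01111100100111000"  (len 17)
gen 19: "1111100100111000"  (len 16)
gen 20: "11110010011100000"  (len 17)
gen 21: "111001001110000011"  (len 18)

111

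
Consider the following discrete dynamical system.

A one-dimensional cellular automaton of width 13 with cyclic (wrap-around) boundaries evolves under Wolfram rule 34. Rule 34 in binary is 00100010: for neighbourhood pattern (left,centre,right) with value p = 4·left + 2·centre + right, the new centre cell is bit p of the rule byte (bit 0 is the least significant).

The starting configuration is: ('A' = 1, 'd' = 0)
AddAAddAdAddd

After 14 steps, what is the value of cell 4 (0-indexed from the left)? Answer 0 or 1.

0) AddAAddAdAddd
1) ddAdddAdAdddA
2) dAdddAdAdddAd
3) AdddAdAdddAdd
4) dddAdAdddAddA
5) ddAdAdddAddAd
6) dAdAdddAddAdd
7) AdAdddAddAddd
8) dAdddAddAdddA
9) AdddAddAdddAd
10) dddAddAdddAdA
11) ddAddAdddAdAd
12) dAddAdddAdAdd
13) AddAdddAdAddd
14) ddAdddAdAdddA

0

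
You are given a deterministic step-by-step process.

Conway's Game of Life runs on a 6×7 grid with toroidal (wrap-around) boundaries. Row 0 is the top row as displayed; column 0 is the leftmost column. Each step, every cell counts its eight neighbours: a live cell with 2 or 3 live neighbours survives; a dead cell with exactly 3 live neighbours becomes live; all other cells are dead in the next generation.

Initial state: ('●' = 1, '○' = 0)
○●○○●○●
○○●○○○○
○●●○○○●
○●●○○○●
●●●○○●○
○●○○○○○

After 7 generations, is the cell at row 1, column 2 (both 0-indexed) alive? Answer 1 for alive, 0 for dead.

gen 0: ○●○○●○●
○○●○○○○
○●●○○○●
○●●○○○●
●●●○○●○
○●○○○○○
gen 1: ●●●○○○○
○○●●○●○
○○○●○○○
○○○●○●●
○○○○○○●
○○○○○●●
gen 2: ●●●●●●○
○○○●●○○
○○○●○●●
○○○○●●●
●○○○●○○
○●○○○●●
gen 3: ●●○○○○○
●●○○○○○
○○○●○○●
●○○●○○○
●○○○●○○
○○○○○○○
gen 4: ●●○○○○○
○●●○○○●
○●●○○○●
●○○●●○●
○○○○○○○
●●○○○○○
gen 5: ○○○○○○●
○○○○○○●
○○○○○○●
●●●●○●●
○●○○○○●
●●○○○○○
gen 6: ○○○○○○●
●○○○○●●
○●●○○○○
○●●○○●○
○○○○○●○
○●○○○○●
gen 7: ○○○○○○○
●●○○○●●
○○●○○●○
○●●○○○○
●●●○○●●
●○○○○●●

0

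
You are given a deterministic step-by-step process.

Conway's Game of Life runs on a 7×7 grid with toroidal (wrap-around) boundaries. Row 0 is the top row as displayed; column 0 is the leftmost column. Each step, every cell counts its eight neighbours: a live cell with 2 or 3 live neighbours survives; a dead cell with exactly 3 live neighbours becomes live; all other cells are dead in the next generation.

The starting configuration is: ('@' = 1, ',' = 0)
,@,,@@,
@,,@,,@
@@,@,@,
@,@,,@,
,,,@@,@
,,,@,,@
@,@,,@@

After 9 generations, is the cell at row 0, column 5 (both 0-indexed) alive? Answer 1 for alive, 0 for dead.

0

t=0: ,@,,@@,
@,,@,,@
@@,@,@,
@,@,,@,
,,,@@,@
,,,@,,@
@,@,,@@
t=1: ,@@@@,,
,,,@,,,
,,,@,@,
@,@,,@,
@,@@@,@
,,@@,,,
@@@@,,,
t=2: @,,,@,,
,,,,,,,
,,@@,,@
@,@,,@,
@,,,@@@
,,,,,,@
@,,,,,,
t=3: ,,,,,,,
,,,@,,,
,@@@,,@
@,@,,,,
@@,,@,,
,,,,,,,
@,,,,,@
t=4: ,,,,,,,
,,,@,,,
@@,@,,,
,,,,,,@
@@,,,,,
,@,,,,@
,,,,,,,
t=5: ,,,,,,,
,,@,,,,
@,@,,,,
,,@,,,@
,@,,,,@
,@,,,,,
,,,,,,,
t=6: ,,,,,,,
,@,,,,,
,,@@,,,
,,@,,,@
,@@,,,,
@,,,,,,
,,,,,,,
t=7: ,,,,,,,
,,@,,,,
,@@@,,,
,,,,,,,
@@@,,,,
,@,,,,,
,,,,,,,
t=8: ,,,,,,,
,@@@,,,
,@@@,,,
@,,@,,,
@@@,,,,
@@@,,,,
,,,,,,,
t=9: ,,@,,,,
,@,@,,,
@,,,@,,
@,,@,,,
,,,@,,@
@,@,,,,
,@,,,,,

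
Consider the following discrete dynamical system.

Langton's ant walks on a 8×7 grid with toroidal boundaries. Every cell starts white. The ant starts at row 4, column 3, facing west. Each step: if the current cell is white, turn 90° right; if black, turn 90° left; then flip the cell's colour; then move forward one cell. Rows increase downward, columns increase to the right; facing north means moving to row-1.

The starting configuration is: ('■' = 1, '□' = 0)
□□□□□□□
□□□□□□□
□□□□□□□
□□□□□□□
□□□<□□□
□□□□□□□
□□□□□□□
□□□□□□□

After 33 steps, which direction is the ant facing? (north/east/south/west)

north

[0] □□□□□□□
□□□□□□□
□□□□□□□
□□□□□□□
□□□<□□□
□□□□□□□
□□□□□□□
□□□□□□□
[1] □□□□□□□
□□□□□□□
□□□□□□□
□□□^□□□
□□□■□□□
□□□□□□□
□□□□□□□
□□□□□□□
[2] □□□□□□□
□□□□□□□
□□□□□□□
□□□■>□□
□□□■□□□
□□□□□□□
□□□□□□□
□□□□□□□
[3] □□□□□□□
□□□□□□□
□□□□□□□
□□□■■□□
□□□■v□□
□□□□□□□
□□□□□□□
□□□□□□□
[4] □□□□□□□
□□□□□□□
□□□□□□□
□□□■■□□
□□□<■□□
□□□□□□□
□□□□□□□
□□□□□□□
[5] □□□□□□□
□□□□□□□
□□□□□□□
□□□■■□□
□□□□■□□
□□□v□□□
□□□□□□□
□□□□□□□
[6] □□□□□□□
□□□□□□□
□□□□□□□
□□□■■□□
□□□□■□□
□□<■□□□
□□□□□□□
□□□□□□□
[7] □□□□□□□
□□□□□□□
□□□□□□□
□□□■■□□
□□^□■□□
□□■■□□□
□□□□□□□
□□□□□□□
[8] □□□□□□□
□□□□□□□
□□□□□□□
□□□■■□□
□□■>■□□
□□■■□□□
□□□□□□□
□□□□□□□
[9] □□□□□□□
□□□□□□□
□□□□□□□
□□□■■□□
□□■■■□□
□□■v□□□
□□□□□□□
□□□□□□□
[10] □□□□□□□
□□□□□□□
□□□□□□□
□□□■■□□
□□■■■□□
□□■□>□□
□□□□□□□
□□□□□□□
[11] □□□□□□□
□□□□□□□
□□□□□□□
□□□■■□□
□□■■■□□
□□■□■□□
□□□□v□□
□□□□□□□
[12] □□□□□□□
□□□□□□□
□□□□□□□
□□□■■□□
□□■■■□□
□□■□■□□
□□□<■□□
□□□□□□□
[13] □□□□□□□
□□□□□□□
□□□□□□□
□□□■■□□
□□■■■□□
□□■^■□□
□□□■■□□
□□□□□□□
[14] □□□□□□□
□□□□□□□
□□□□□□□
□□□■■□□
□□■■■□□
□□■■>□□
□□□■■□□
□□□□□□□
[15] □□□□□□□
□□□□□□□
□□□□□□□
□□□■■□□
□□■■^□□
□□■■□□□
□□□■■□□
□□□□□□□
[16] □□□□□□□
□□□□□□□
□□□□□□□
□□□■■□□
□□■<□□□
□□■■□□□
□□□■■□□
□□□□□□□
[17] □□□□□□□
□□□□□□□
□□□□□□□
□□□■■□□
□□■□□□□
□□■v□□□
□□□■■□□
□□□□□□□
[18] □□□□□□□
□□□□□□□
□□□□□□□
□□□■■□□
□□■□□□□
□□■□>□□
□□□■■□□
□□□□□□□
[19] □□□□□□□
□□□□□□□
□□□□□□□
□□□■■□□
□□■□□□□
□□■□■□□
□□□■v□□
□□□□□□□
[20] □□□□□□□
□□□□□□□
□□□□□□□
□□□■■□□
□□■□□□□
□□■□■□□
□□□■□>□
□□□□□□□
[21] □□□□□□□
□□□□□□□
□□□□□□□
□□□■■□□
□□■□□□□
□□■□■□□
□□□■□■□
□□□□□v□
[22] □□□□□□□
□□□□□□□
□□□□□□□
□□□■■□□
□□■□□□□
□□■□■□□
□□□■□■□
□□□□<■□
[23] □□□□□□□
□□□□□□□
□□□□□□□
□□□■■□□
□□■□□□□
□□■□■□□
□□□■^■□
□□□□■■□
[24] □□□□□□□
□□□□□□□
□□□□□□□
□□□■■□□
□□■□□□□
□□■□■□□
□□□■■>□
□□□□■■□
[25] □□□□□□□
□□□□□□□
□□□□□□□
□□□■■□□
□□■□□□□
□□■□■^□
□□□■■□□
□□□□■■□
[26] □□□□□□□
□□□□□□□
□□□□□□□
□□□■■□□
□□■□□□□
□□■□■■>
□□□■■□□
□□□□■■□
[27] □□□□□□□
□□□□□□□
□□□□□□□
□□□■■□□
□□■□□□□
□□■□■■■
□□□■■□v
□□□□■■□
[28] □□□□□□□
□□□□□□□
□□□□□□□
□□□■■□□
□□■□□□□
□□■□■■■
□□□■■<■
□□□□■■□
[29] □□□□□□□
□□□□□□□
□□□□□□□
□□□■■□□
□□■□□□□
□□■□■^■
□□□■■■■
□□□□■■□
[30] □□□□□□□
□□□□□□□
□□□□□□□
□□□■■□□
□□■□□□□
□□■□<□■
□□□■■■■
□□□□■■□
[31] □□□□□□□
□□□□□□□
□□□□□□□
□□□■■□□
□□■□□□□
□□■□□□■
□□□■v■■
□□□□■■□
[32] □□□□□□□
□□□□□□□
□□□□□□□
□□□■■□□
□□■□□□□
□□■□□□■
□□□■□>■
□□□□■■□
[33] □□□□□□□
□□□□□□□
□□□□□□□
□□□■■□□
□□■□□□□
□□■□□^■
□□□■□□■
□□□□■■□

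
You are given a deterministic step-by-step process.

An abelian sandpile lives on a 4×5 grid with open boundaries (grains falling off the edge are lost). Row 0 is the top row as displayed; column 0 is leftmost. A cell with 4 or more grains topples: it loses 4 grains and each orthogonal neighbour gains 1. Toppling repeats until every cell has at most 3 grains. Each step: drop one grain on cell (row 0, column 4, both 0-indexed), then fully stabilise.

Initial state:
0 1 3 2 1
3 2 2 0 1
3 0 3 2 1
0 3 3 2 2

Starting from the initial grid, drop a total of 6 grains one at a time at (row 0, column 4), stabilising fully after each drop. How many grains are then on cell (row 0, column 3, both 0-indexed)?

3

step 0: 0 1 3 2 1
3 2 2 0 1
3 0 3 2 1
0 3 3 2 2
step 1: 0 1 3 2 2
3 2 2 0 1
3 0 3 2 1
0 3 3 2 2
step 2: 0 1 3 2 3
3 2 2 0 1
3 0 3 2 1
0 3 3 2 2
step 3: 0 1 3 3 0
3 2 2 0 2
3 0 3 2 1
0 3 3 2 2
step 4: 0 1 3 3 1
3 2 2 0 2
3 0 3 2 1
0 3 3 2 2
step 5: 0 1 3 3 2
3 2 2 0 2
3 0 3 2 1
0 3 3 2 2
step 6: 0 1 3 3 3
3 2 2 0 2
3 0 3 2 1
0 3 3 2 2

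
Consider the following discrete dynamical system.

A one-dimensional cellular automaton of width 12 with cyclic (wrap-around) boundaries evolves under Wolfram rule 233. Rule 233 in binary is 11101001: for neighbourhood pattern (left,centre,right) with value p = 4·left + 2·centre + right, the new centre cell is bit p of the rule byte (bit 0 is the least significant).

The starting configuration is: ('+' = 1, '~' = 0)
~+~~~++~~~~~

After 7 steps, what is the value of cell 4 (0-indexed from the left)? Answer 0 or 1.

step 0: ~+~~~++~~~~~
step 1: ~~~+~++~++++
step 2: ~+~~++++++++
step 3: +~~~++++++++
step 4: +~+~++++++++
step 5: ++~+++++++++
step 6: ++++++++++++
step 7: ++++++++++++

1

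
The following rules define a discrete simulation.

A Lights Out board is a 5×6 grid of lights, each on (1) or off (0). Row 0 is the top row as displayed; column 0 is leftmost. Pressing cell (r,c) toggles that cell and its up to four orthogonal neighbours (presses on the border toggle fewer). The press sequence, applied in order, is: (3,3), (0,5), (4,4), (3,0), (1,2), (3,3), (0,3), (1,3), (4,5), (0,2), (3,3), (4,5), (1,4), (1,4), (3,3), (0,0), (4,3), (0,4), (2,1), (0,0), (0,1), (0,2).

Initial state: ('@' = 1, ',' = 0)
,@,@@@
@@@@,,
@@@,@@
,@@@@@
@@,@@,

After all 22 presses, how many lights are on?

[0] ,@,@@@
@@@@,,
@@@,@@
,@@@@@
@@,@@,
[1] ,@,@@@
@@@@,,
@@@@@@
,@,,,@
@@,,@,
[2] ,@,@,,
@@@@,@
@@@@@@
,@,,,@
@@,,@,
[3] ,@,@,,
@@@@,@
@@@@@@
,@,,@@
@@,@,@
[4] ,@,@,,
@@@@,@
,@@@@@
@,,,@@
,@,@,@
[5] ,@@@,,
@,,,,@
,@,@@@
@,,,@@
,@,@,@
[6] ,@@@,,
@,,,,@
,@,,@@
@,@@,@
,@,,,@
[7] ,@,,@,
@,,@,@
,@,,@@
@,@@,@
,@,,,@
[8] ,@,@@,
@,@,@@
,@,@@@
@,@@,@
,@,,,@
[9] ,@,@@,
@,@,@@
,@,@@@
@,@@,,
,@,,@,
[10] ,,@,@,
@,,,@@
,@,@@@
@,@@,,
,@,,@,
[11] ,,@,@,
@,,,@@
,@,,@@
@,,,@,
,@,@@,
[12] ,,@,@,
@,,,@@
,@,,@@
@,,,@@
,@,@,@
[13] ,,@,,,
@,,@,,
,@,,,@
@,,,@@
,@,@,@
[14] ,,@,@,
@,,,@@
,@,,@@
@,,,@@
,@,@,@
[15] ,,@,@,
@,,,@@
,@,@@@
@,@@,@
,@,,,@
[16] @@@,@,
,,,,@@
,@,@@@
@,@@,@
,@,,,@
[17] @@@,@,
,,,,@@
,@,@@@
@,@,,@
,@@@@@
[18] @@@@,@
,,,,,@
,@,@@@
@,@,,@
,@@@@@
[19] @@@@,@
,@,,,@
@,@@@@
@@@,,@
,@@@@@
[20] ,,@@,@
@@,,,@
@,@@@@
@@@,,@
,@@@@@
[21] @@,@,@
@,,,,@
@,@@@@
@@@,,@
,@@@@@
[22] @,@,,@
@,@,,@
@,@@@@
@@@,,@
,@@@@@

20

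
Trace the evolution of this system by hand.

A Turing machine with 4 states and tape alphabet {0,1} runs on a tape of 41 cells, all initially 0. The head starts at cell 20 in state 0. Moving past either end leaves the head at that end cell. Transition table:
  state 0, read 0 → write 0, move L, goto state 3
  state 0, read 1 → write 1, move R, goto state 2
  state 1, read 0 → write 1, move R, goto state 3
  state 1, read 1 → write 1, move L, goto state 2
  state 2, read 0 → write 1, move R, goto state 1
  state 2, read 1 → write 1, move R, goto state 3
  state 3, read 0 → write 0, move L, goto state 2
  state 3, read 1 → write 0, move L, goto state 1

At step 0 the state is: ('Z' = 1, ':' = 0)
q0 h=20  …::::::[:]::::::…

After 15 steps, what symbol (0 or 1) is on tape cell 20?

0

gen 0: q0 h=20  …::::::[:]::::::…
gen 1: q3 h=19  …::::::[:]::::::…
gen 2: q2 h=18  …::::::[:]::::::…
gen 3: q1 h=19  …:::::Z[:]::::::…
gen 4: q3 h=20  …::::ZZ[:]::::::…
gen 5: q2 h=19  …:::::Z[Z]::::::…
gen 6: q3 h=20  …::::ZZ[:]::::::…
gen 7: q2 h=19  …:::::Z[Z]::::::…
gen 8: q3 h=20  …::::ZZ[:]::::::…
gen 9: q2 h=19  …:::::Z[Z]::::::…
gen 10: q3 h=20  …::::ZZ[:]::::::…
gen 11: q2 h=19  …:::::Z[Z]::::::…
gen 12: q3 h=20  …::::ZZ[:]::::::…
gen 13: q2 h=19  …:::::Z[Z]::::::…
gen 14: q3 h=20  …::::ZZ[:]::::::…
gen 15: q2 h=19  …:::::Z[Z]::::::…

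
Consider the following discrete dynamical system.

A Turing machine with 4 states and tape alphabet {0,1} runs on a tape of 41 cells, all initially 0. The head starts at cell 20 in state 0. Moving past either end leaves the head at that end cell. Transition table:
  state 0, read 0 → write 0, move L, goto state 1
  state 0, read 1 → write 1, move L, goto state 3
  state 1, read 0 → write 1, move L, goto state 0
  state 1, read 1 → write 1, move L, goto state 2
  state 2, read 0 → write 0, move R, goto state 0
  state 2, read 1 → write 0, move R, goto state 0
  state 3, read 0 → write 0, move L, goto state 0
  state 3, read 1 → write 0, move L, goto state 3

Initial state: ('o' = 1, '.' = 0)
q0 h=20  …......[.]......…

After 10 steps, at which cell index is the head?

step 0: q0 h=20  …......[.]......…
step 1: q1 h=19  …......[.]......…
step 2: q0 h=18  …......[.]o.....…
step 3: q1 h=17  …......[.].o....…
step 4: q0 h=16  …......[.]o.o...…
step 5: q1 h=15  …......[.].o.o..…
step 6: q0 h=14  …......[.]o.o.o.…
step 7: q1 h=13  …......[.].o.o.o…
step 8: q0 h=12  …......[.]o.o.o.…
step 9: q1 h=11  …......[.].o.o.o…
step 10: q0 h=10  …......[.]o.o.o.…

10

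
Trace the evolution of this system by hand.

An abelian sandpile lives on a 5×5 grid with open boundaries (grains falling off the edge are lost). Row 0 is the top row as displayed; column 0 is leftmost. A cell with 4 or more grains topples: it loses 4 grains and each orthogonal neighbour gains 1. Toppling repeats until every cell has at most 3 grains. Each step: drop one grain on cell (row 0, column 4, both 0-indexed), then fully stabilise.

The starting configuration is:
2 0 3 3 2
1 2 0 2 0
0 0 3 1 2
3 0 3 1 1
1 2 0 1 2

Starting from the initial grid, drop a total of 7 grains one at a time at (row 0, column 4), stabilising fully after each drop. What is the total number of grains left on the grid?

36

[0] 2 0 3 3 2
1 2 0 2 0
0 0 3 1 2
3 0 3 1 1
1 2 0 1 2
[1] 2 0 3 3 3
1 2 0 2 0
0 0 3 1 2
3 0 3 1 1
1 2 0 1 2
[2] 2 1 0 1 1
1 2 1 3 1
0 0 3 1 2
3 0 3 1 1
1 2 0 1 2
[3] 2 1 0 1 2
1 2 1 3 1
0 0 3 1 2
3 0 3 1 1
1 2 0 1 2
[4] 2 1 0 1 3
1 2 1 3 1
0 0 3 1 2
3 0 3 1 1
1 2 0 1 2
[5] 2 1 0 2 0
1 2 1 3 2
0 0 3 1 2
3 0 3 1 1
1 2 0 1 2
[6] 2 1 0 2 1
1 2 1 3 2
0 0 3 1 2
3 0 3 1 1
1 2 0 1 2
[7] 2 1 0 2 2
1 2 1 3 2
0 0 3 1 2
3 0 3 1 1
1 2 0 1 2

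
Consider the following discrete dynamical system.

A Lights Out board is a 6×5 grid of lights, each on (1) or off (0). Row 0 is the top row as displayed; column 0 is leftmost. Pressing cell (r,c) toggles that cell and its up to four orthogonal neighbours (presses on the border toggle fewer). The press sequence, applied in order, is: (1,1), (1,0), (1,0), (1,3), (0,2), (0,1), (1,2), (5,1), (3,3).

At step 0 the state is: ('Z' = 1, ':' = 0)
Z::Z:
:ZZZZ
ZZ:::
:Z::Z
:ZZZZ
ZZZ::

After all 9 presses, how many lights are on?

k=0  Z::Z:
:ZZZZ
ZZ:::
:Z::Z
:ZZZZ
ZZZ::
k=1  ZZ:Z:
Z::ZZ
Z::::
:Z::Z
:ZZZZ
ZZZ::
k=2  :Z:Z:
:Z:ZZ
:::::
:Z::Z
:ZZZZ
ZZZ::
k=3  ZZ:Z:
Z::ZZ
Z::::
:Z::Z
:ZZZZ
ZZZ::
k=4  ZZ:::
Z:Z::
Z::Z:
:Z::Z
:ZZZZ
ZZZ::
k=5  Z:ZZ:
Z::::
Z::Z:
:Z::Z
:ZZZZ
ZZZ::
k=6  :Z:Z:
ZZ:::
Z::Z:
:Z::Z
:ZZZZ
ZZZ::
k=7  :ZZZ:
Z:ZZ:
Z:ZZ:
:Z::Z
:ZZZZ
ZZZ::
k=8  :ZZZ:
Z:ZZ:
Z:ZZ:
:Z::Z
::ZZZ
:::::
k=9  :ZZZ:
Z:ZZ:
Z:Z::
:ZZZ:
::Z:Z
:::::

13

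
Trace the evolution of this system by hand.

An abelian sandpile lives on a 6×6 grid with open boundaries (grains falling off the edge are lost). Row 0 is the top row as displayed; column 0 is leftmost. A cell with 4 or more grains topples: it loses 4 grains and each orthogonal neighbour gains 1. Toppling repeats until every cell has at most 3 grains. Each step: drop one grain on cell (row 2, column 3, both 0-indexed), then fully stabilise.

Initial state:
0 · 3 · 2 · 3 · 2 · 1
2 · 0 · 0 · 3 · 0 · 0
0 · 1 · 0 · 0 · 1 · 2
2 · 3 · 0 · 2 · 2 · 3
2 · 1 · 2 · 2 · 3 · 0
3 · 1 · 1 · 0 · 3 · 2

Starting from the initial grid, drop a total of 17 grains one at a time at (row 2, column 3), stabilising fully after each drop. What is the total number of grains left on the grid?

64

step 0: 0 · 3 · 2 · 3 · 2 · 1
2 · 0 · 0 · 3 · 0 · 0
0 · 1 · 0 · 0 · 1 · 2
2 · 3 · 0 · 2 · 2 · 3
2 · 1 · 2 · 2 · 3 · 0
3 · 1 · 1 · 0 · 3 · 2
step 1: 0 · 3 · 2 · 3 · 2 · 1
2 · 0 · 0 · 3 · 0 · 0
0 · 1 · 0 · 1 · 1 · 2
2 · 3 · 0 · 2 · 2 · 3
2 · 1 · 2 · 2 · 3 · 0
3 · 1 · 1 · 0 · 3 · 2
step 2: 0 · 3 · 2 · 3 · 2 · 1
2 · 0 · 0 · 3 · 0 · 0
0 · 1 · 0 · 2 · 1 · 2
2 · 3 · 0 · 2 · 2 · 3
2 · 1 · 2 · 2 · 3 · 0
3 · 1 · 1 · 0 · 3 · 2
step 3: 0 · 3 · 2 · 3 · 2 · 1
2 · 0 · 0 · 3 · 0 · 0
0 · 1 · 0 · 3 · 1 · 2
2 · 3 · 0 · 2 · 2 · 3
2 · 1 · 2 · 2 · 3 · 0
3 · 1 · 1 · 0 · 3 · 2
step 4: 0 · 3 · 3 · 0 · 3 · 1
2 · 0 · 1 · 1 · 1 · 0
0 · 1 · 1 · 1 · 2 · 2
2 · 3 · 0 · 3 · 2 · 3
2 · 1 · 2 · 2 · 3 · 0
3 · 1 · 1 · 0 · 3 · 2
step 5: 0 · 3 · 3 · 0 · 3 · 1
2 · 0 · 1 · 1 · 1 · 0
0 · 1 · 1 · 2 · 2 · 2
2 · 3 · 0 · 3 · 2 · 3
2 · 1 · 2 · 2 · 3 · 0
3 · 1 · 1 · 0 · 3 · 2
step 6: 0 · 3 · 3 · 0 · 3 · 1
2 · 0 · 1 · 1 · 1 · 0
0 · 1 · 1 · 3 · 2 · 2
2 · 3 · 0 · 3 · 2 · 3
2 · 1 · 2 · 2 · 3 · 0
3 · 1 · 1 · 0 · 3 · 2
step 7: 0 · 3 · 3 · 0 · 3 · 1
2 · 0 · 1 · 2 · 1 · 0
0 · 1 · 2 · 1 · 3 · 2
2 · 3 · 1 · 0 · 3 · 3
2 · 1 · 2 · 3 · 3 · 0
3 · 1 · 1 · 0 · 3 · 2
step 8: 0 · 3 · 3 · 0 · 3 · 1
2 · 0 · 1 · 2 · 1 · 0
0 · 1 · 2 · 2 · 3 · 2
2 · 3 · 1 · 0 · 3 · 3
2 · 1 · 2 · 3 · 3 · 0
3 · 1 · 1 · 0 · 3 · 2
step 9: 0 · 3 · 3 · 0 · 3 · 1
2 · 0 · 1 · 2 · 1 · 0
0 · 1 · 2 · 3 · 3 · 2
2 · 3 · 1 · 0 · 3 · 3
2 · 1 · 2 · 3 · 3 · 0
3 · 1 · 1 · 0 · 3 · 2
step 10: 0 · 3 · 3 · 0 · 3 · 1
2 · 0 · 1 · 3 · 2 · 1
0 · 1 · 3 · 1 · 2 · 0
2 · 3 · 1 · 3 · 2 · 1
2 · 1 · 3 · 0 · 2 · 2
3 · 1 · 1 · 2 · 0 · 3
step 11: 0 · 3 · 3 · 0 · 3 · 1
2 · 0 · 1 · 3 · 2 · 1
0 · 1 · 3 · 2 · 2 · 0
2 · 3 · 1 · 3 · 2 · 1
2 · 1 · 3 · 0 · 2 · 2
3 · 1 · 1 · 2 · 0 · 3
step 12: 0 · 3 · 3 · 0 · 3 · 1
2 · 0 · 1 · 3 · 2 · 1
0 · 1 · 3 · 3 · 2 · 0
2 · 3 · 1 · 3 · 2 · 1
2 · 1 · 3 · 0 · 2 · 2
3 · 1 · 1 · 2 · 0 · 3
step 13: 0 · 3 · 3 · 1 · 3 · 1
2 · 0 · 3 · 0 · 3 · 1
0 · 2 · 0 · 3 · 3 · 0
2 · 3 · 3 · 0 · 3 · 1
2 · 1 · 3 · 1 · 2 · 2
3 · 1 · 1 · 2 · 0 · 3
step 14: 0 · 3 · 3 · 2 · 0 · 2
2 · 0 · 3 · 2 · 1 · 2
0 · 2 · 1 · 1 · 2 · 1
2 · 3 · 3 · 2 · 0 · 2
2 · 1 · 3 · 1 · 3 · 2
3 · 1 · 1 · 2 · 0 · 3
step 15: 0 · 3 · 3 · 2 · 0 · 2
2 · 0 · 3 · 2 · 1 · 2
0 · 2 · 1 · 2 · 2 · 1
2 · 3 · 3 · 2 · 0 · 2
2 · 1 · 3 · 1 · 3 · 2
3 · 1 · 1 · 2 · 0 · 3
step 16: 0 · 3 · 3 · 2 · 0 · 2
2 · 0 · 3 · 2 · 1 · 2
0 · 2 · 1 · 3 · 2 · 1
2 · 3 · 3 · 2 · 0 · 2
2 · 1 · 3 · 1 · 3 · 2
3 · 1 · 1 · 2 · 0 · 3
step 17: 0 · 3 · 3 · 2 · 0 · 2
2 · 0 · 3 · 3 · 1 · 2
0 · 2 · 2 · 0 · 3 · 1
2 · 3 · 3 · 3 · 0 · 2
2 · 1 · 3 · 1 · 3 · 2
3 · 1 · 1 · 2 · 0 · 3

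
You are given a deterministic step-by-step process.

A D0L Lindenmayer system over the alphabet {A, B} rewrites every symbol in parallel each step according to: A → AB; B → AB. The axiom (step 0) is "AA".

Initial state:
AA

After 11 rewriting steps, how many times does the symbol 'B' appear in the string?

step 0: AA
step 1: ABAB
step 2: ABABABAB
step 3: ABABABABABABABAB
step 4: ABABABABABABABABABABABABABABABAB
step 5: ABABABABABABABABABABABABABABABABABABABABABABABABABABABABABABABAB
step 6: ABABABABABABABABABABABABABABABABABABABABABABABABABABABABAB…ABABABABABABABABABABABABABABABABABABABABABABABABABABABABAB  (len 128)
step 7: ABABABABABABABABABABABABABABABABABABABABABABABABABABABABAB…ABABABABABABABABABABABABABABABABABABABABABABABABABABABABAB  (len 256)
step 8: ABABABABABABABABABABABABABABABABABABABABABABABABABABABABAB…ABABABABABABABABABABABABABABABABABABABABABABABABABABABABAB  (len 512)
step 9: ABABABABABABABABABABABABABABABABABABABABABABABABABABABABAB…ABABABABABABABABABABABABABABABABABABABABABABABABABABABABAB  (len 1024)
step 10: ABABABABABABABABABABABABABABABABABABABABABABABABABABABABAB…ABABABABABABABABABABABABABABABABABABABABABABABABABABABABAB  (len 2048)
step 11: ABABABABABABABABABABABABABABABABABABABABABABABABABABABABAB…ABABABABABABABABABABABABABABABABABABABABABABABABABABABABAB  (len 4096)

2048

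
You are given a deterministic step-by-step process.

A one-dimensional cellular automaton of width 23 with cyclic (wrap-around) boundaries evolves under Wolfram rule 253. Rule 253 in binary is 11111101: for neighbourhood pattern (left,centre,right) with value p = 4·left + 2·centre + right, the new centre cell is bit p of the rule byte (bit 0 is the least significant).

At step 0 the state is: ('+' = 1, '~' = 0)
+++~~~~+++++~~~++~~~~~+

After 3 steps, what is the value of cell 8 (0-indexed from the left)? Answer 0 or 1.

1

step 0: +++~~~~+++++~~~++~~~~~+
step 1: ++++++~+++++++~++++++~+
step 2: +++++++++++++++++++++++
step 3: +++++++++++++++++++++++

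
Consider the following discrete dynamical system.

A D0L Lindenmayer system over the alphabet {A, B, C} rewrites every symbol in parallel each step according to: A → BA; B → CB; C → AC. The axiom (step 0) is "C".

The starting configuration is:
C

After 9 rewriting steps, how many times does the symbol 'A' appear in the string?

0) C
1) AC
2) BAAC
3) CBBABAAC
4) ACCBCBBACBBABAAC
5) BAACACCBACCBCBBAACCBCBBACBBABAAC
6) CBBABAACBAACACCBBAACACCBACCBCBBABAACACCBACCBCBBAACCBCBBACBBABAAC
7) ACCBCBBACBBABAACCBBABAACBAACACCBCBBABAACBAACACCBBAACACCBAC…ACBAACACCBBAACACCBACCBCBBABAACACCBACCBCBBAACCBCBBACBBABAAC  (len 128)
8) BAACACCBACCBCBBAACCBCBBACBBABAACACCBCBBACBBABAACCBBABAACBA…ACBAACACCBBAACACCBACCBCBBABAACACCBACCBCBBAACCBCBBACBBABAAC  (len 256)
9) CBBABAACBAACACCBBAACACCBACCBCBBABAACACCBACCBCBBAACCBCBBACB…ACBAACACCBBAACACCBACCBCBBABAACACCBACCBCBBAACCBCBBACBBABAAC  (len 512)

171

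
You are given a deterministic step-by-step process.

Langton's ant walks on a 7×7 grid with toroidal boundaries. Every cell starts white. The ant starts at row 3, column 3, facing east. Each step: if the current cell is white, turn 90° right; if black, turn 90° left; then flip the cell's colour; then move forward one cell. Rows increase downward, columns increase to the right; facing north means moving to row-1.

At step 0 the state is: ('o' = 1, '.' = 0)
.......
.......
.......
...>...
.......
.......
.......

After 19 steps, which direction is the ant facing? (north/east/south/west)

0) .......
.......
.......
...>...
.......
.......
.......
1) .......
.......
.......
...o...
...v...
.......
.......
2) .......
.......
.......
...o...
..<o...
.......
.......
3) .......
.......
.......
..^o...
..oo...
.......
.......
4) .......
.......
.......
..o>...
..oo...
.......
.......
5) .......
.......
...^...
..o....
..oo...
.......
.......
6) .......
.......
...o>..
..o....
..oo...
.......
.......
7) .......
.......
...oo..
..o.v..
..oo...
.......
.......
8) .......
.......
...oo..
..o<o..
..oo...
.......
.......
9) .......
.......
...^o..
..ooo..
..oo...
.......
.......
10) .......
.......
..<.o..
..ooo..
..oo...
.......
.......
11) .......
..^....
..o.o..
..ooo..
..oo...
.......
.......
12) .......
..o>...
..o.o..
..ooo..
..oo...
.......
.......
13) .......
..oo...
..ovo..
..ooo..
..oo...
.......
.......
14) .......
..oo...
..<oo..
..ooo..
..oo...
.......
.......
15) .......
..oo...
...oo..
..voo..
..oo...
.......
.......
16) .......
..oo...
...oo..
...>o..
..oo...
.......
.......
17) .......
..oo...
...^o..
....o..
..oo...
.......
.......
18) .......
..oo...
..<.o..
....o..
..oo...
.......
.......
19) .......
..^o...
..o.o..
....o..
..oo...
.......
.......

north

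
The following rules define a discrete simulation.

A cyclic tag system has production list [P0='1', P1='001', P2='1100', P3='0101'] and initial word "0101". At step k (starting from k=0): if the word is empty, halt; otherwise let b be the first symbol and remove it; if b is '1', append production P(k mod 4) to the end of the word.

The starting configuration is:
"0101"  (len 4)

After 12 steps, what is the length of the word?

12

gen 0: "0101"  (len 4)
gen 1: "101"  (len 3)
gen 2: "01001"  (len 5)
gen 3: "1001"  (len 4)
gen 4: "0010101"  (len 7)
gen 5: "010101"  (len 6)
gen 6: "10101"  (len 5)
gen 7: "01011100"  (len 8)
gen 8: "1011100"  (len 7)
gen 9: "0111001"  (len 7)
gen 10: "111001"  (len 6)
gen 11: "110011100"  (len 9)
gen 12: "100111000101"  (len 12)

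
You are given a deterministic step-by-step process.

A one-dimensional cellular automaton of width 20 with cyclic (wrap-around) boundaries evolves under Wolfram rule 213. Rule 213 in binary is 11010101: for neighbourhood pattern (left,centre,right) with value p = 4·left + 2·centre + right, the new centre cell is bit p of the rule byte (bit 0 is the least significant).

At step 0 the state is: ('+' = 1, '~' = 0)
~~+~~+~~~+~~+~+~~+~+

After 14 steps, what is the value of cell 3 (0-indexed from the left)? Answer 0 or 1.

t=0: ~~+~~+~~~+~~+~+~~+~+
t=1: +~++~+++~++~+~++~+~+
t=2: +~~+~~++~~+~+~~+~+~~
t=3: ++~++~~++~+~++~+~++~
t=4: ~+~~++~~+~+~~+~+~~+~
t=5: ~++~~++~+~++~+~++~++
t=6: ~~++~~+~+~~+~+~~+~~+
t=7: +~~++~+~++~+~++~++~+
t=8: ++~~+~+~~+~+~~+~~+~~
t=9: ~++~+~++~+~++~++~++~
t=10: ~~+~+~~+~+~~+~~+~~++
t=11: +~+~++~+~++~++~++~~+
t=12: +~+~~+~+~~+~~+~~++~~
t=13: +~++~+~++~++~++~~++~
t=14: +~~+~+~~+~~+~~++~~+~

1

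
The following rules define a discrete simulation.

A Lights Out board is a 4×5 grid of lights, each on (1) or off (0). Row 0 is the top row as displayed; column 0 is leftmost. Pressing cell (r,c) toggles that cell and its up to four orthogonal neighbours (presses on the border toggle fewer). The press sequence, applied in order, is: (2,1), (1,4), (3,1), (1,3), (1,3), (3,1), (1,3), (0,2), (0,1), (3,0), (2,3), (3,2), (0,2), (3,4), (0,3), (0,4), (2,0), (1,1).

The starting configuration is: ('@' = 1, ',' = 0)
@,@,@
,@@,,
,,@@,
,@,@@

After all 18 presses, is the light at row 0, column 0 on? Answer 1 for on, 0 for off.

0) @,@,@
,@@,,
,,@@,
,@,@@
1) @,@,@
,,@,,
@@,@,
,,,@@
2) @,@,,
,,@@@
@@,@@
,,,@@
3) @,@,,
,,@@@
@,,@@
@@@@@
4) @,@@,
,,,,,
@,,,@
@@@@@
5) @,@,,
,,@@@
@,,@@
@@@@@
6) @,@,,
,,@@@
@@,@@
,,,@@
7) @,@@,
,,,,,
@@,,@
,,,@@
8) @@,,,
,,@,,
@@,,@
,,,@@
9) ,,@,,
,@@,,
@@,,@
,,,@@
10) ,,@,,
,@@,,
,@,,@
@@,@@
11) ,,@,,
,@@@,
,@@@,
@@,,@
12) ,,@,,
,@@@,
,@,@,
@,@@@
13) ,@,@,
,@,@,
,@,@,
@,@@@
14) ,@,@,
,@,@,
,@,@@
@,@,,
15) ,@@,@
,@,,,
,@,@@
@,@,,
16) ,@@@,
,@,,@
,@,@@
@,@,,
17) ,@@@,
@@,,@
@,,@@
,,@,,
18) ,,@@,
,,@,@
@@,@@
,,@,,

0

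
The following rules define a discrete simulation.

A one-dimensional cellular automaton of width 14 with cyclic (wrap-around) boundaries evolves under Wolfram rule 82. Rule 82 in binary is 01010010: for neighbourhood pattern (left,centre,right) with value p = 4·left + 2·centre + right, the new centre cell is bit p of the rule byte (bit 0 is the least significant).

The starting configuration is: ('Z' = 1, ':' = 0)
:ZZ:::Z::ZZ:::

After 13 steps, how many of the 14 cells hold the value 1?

k=0  :ZZ:::Z::ZZ:::
k=1  Z:ZZ:Z:ZZ:ZZ::
k=2  :::Z::::Z::ZZZ
k=3  Z:Z:Z::Z:ZZ::Z
k=4  Z::::ZZ:::ZZZ:
k=5  :Z::Z:ZZ:Z::Z:
k=6  Z:ZZ:::Z::ZZ:Z
k=7  Z::ZZ:Z:ZZ:Z::
k=8  :ZZ:Z::::Z::ZZ
k=9  ::Z::Z::Z:ZZ:Z
k=10  ZZ:ZZ:ZZ:::Z::
k=11  :Z::Z::ZZ:Z:ZZ
k=12  ::ZZ:ZZ:Z::::Z
k=13  ZZ:Z::Z::Z::Z:

6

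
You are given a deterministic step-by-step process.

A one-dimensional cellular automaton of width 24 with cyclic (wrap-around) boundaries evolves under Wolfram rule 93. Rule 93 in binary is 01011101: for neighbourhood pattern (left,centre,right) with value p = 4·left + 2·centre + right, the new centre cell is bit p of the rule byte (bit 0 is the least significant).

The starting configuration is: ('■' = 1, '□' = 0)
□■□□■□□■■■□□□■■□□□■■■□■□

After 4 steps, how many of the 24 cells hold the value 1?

14

t=0: □■□□■□□■■■□□□■■□□□■■■□■□
t=1: □■■□■■□■□■■■□■■■■□■□■□■■
t=2: □■■□■■□■□■□■□■□□■□■□■□■■
t=3: □■■□■■□■□■□■□■■□■□■□■□■■
t=4: □■■□■■□■□■□■□■■□■□■□■□■■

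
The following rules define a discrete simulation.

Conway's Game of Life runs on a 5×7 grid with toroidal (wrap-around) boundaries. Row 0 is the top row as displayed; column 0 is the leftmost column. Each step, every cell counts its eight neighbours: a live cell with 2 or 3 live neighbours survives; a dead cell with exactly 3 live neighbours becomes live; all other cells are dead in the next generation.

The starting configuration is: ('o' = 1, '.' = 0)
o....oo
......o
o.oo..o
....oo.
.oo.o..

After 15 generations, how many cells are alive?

5

t=0: o....oo
......o
o.oo..o
....oo.
.oo.o..
t=1: oo...oo
.o.....
o..oo.o
o...ooo
oo.oo..
t=2: ....ooo
.oo.o..
.o.oo..
..o....
..oo...
t=3: .o..oo.
ooo....
.o..o..
.o..o..
..oooo.
t=4: o....oo
o.oooo.
...o...
.o.....
.oo....
t=5: o....o.
oooo.o.
.o.o...
.o.....
.oo...o
t=6: ...ooo.
o..o...
...oo..
.o.....
.oo...o
t=7: oo.oooo
..o..o.
..ooo..
oo.o...
oooooo.
t=8: .......
o......
....o..
o....oo
.......
t=9: .......
.......
o....o.
.....oo
......o
t=10: .......
.......
.....o.
o....o.
.....oo
t=11: .......
.......
......o
....oo.
.....oo
t=12: .......
.......
.....o.
....o..
....ooo
t=13: .....o.
.......
.......
....o.o
....oo.
t=14: ....oo.
.......
.......
....o..
....o.o
t=15: ....oo.
.......
.......
.....o.
...oo..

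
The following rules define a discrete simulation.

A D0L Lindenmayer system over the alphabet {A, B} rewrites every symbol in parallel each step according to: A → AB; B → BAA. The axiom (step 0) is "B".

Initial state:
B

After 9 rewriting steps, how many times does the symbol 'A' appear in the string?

1970

t=0: B
t=1: BAA
t=2: BAAABAB
t=3: BAAABABABBAAABBAA
t=4: BAAABABABBAAABBAAABBAABAAABABABBAABAAABAB
t=5: BAAABABABBAAABBAAABBAABAAABABABBAABAAABABABBAABAAABABBAAABABABBAAABBAAABBAABAAABABBAAABABABBAAABBAA
t=6: BAAABABABBAAABBAAABBAABAAABABABBAABAAABABABBAABAAABABBAAAB…BAAABABABBAAABBAABAAABABABBAAABBAAABBAABAAABABABBAABAAABAB  (len 239)
t=7: BAAABABABBAAABBAAABBAABAAABABABBAABAAABABABBAABAAABABBAAAB…ABBAABAAABABBAAABABABBAAABBAAABBAABAAABABBAAABABABBAAABBAA  (len 577)
t=8: BAAABABABBAAABBAAABBAABAAABABABBAABAAABABABBAABAAABABBAAAB…BAAABABABBAAABBAABAAABABABBAAABBAAABBAABAAABABABBAABAAABAB  (len 1393)
t=9: BAAABABABBAAABBAAABBAABAAABABABBAABAAABABABBAABAAABABBAAAB…ABBAABAAABABBAAABABABBAAABBAAABBAABAAABABBAAABABABBAAABBAA  (len 3363)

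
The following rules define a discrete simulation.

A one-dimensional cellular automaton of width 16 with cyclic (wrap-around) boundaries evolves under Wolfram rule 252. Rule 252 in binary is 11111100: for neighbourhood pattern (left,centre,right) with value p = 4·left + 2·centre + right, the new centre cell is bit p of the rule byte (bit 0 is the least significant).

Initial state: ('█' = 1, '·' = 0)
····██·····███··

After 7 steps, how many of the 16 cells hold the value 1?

[0] ····██·····███··
[1] ····███····████·
[2] ····████···█████
[3] █···█████··█████
[4] ██··██████·█████
[5] ███·████████████
[6] ████████████████
[7] ████████████████

16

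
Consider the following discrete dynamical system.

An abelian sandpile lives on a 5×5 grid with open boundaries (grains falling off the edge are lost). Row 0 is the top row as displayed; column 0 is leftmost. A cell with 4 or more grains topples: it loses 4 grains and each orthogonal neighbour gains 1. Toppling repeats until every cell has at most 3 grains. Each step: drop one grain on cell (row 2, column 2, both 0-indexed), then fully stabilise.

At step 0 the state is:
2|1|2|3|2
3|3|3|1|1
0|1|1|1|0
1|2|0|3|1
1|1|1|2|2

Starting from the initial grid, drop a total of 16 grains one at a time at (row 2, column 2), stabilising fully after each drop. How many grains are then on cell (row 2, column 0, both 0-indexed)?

3

gen 0: 2|1|2|3|2
3|3|3|1|1
0|1|1|1|0
1|2|0|3|1
1|1|1|2|2
gen 1: 2|1|2|3|2
3|3|3|1|1
0|1|2|1|0
1|2|0|3|1
1|1|1|2|2
gen 2: 2|1|2|3|2
3|3|3|1|1
0|1|3|1|0
1|2|0|3|1
1|1|1|2|2
gen 3: 3|2|3|3|2
0|1|1|2|1
1|3|1|2|0
1|2|1|3|1
1|1|1|2|2
gen 4: 3|2|3|3|2
0|1|1|2|1
1|3|2|2|0
1|2|1|3|1
1|1|1|2|2
gen 5: 3|2|3|3|2
0|1|1|2|1
1|3|3|2|0
1|2|1|3|1
1|1|1|2|2
gen 6: 3|2|3|3|2
0|2|2|2|1
2|0|1|3|0
1|3|2|3|1
1|1|1|2|2
gen 7: 3|2|3|3|2
0|2|2|2|1
2|0|2|3|0
1|3|2|3|1
1|1|1|2|2
gen 8: 3|2|3|3|2
0|2|2|2|1
2|0|3|3|0
1|3|2|3|1
1|1|1|2|2
gen 9: 3|2|3|3|2
0|2|3|3|1
2|2|2|1|1
2|0|1|1|2
1|2|2|3|2
gen 10: 3|2|3|3|2
0|2|3|3|1
2|2|3|1|1
2|0|1|1|2
1|2|2|3|2
gen 11: 3|3|1|1|3
0|3|2|1|2
2|3|1|3|1
2|0|2|1|2
1|2|2|3|2
gen 12: 3|3|1|1|3
0|3|2|1|2
2|3|2|3|1
2|0|2|1|2
1|2|2|3|2
gen 13: 3|3|1|1|3
0|3|2|1|2
2|3|3|3|1
2|0|2|1|2
1|2|2|3|2
gen 14: 0|1|3|1|3
2|2|0|3|2
3|1|3|0|2
2|1|3|2|2
1|2|2|3|2
gen 15: 0|1|3|1|3
2|2|1|3|2
3|2|1|1|2
2|2|0|3|2
1|2|3|3|2
gen 16: 0|1|3|1|3
2|2|1|3|2
3|2|2|1|2
2|2|0|3|2
1|2|3|3|2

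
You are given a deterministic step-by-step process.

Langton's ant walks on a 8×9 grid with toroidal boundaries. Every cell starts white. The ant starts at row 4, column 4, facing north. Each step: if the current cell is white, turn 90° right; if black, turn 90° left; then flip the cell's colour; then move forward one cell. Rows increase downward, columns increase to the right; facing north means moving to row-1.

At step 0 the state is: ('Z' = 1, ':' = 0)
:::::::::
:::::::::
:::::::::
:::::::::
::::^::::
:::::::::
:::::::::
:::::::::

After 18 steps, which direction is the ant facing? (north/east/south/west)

step 0: :::::::::
:::::::::
:::::::::
:::::::::
::::^::::
:::::::::
:::::::::
:::::::::
step 1: :::::::::
:::::::::
:::::::::
:::::::::
::::Z>:::
:::::::::
:::::::::
:::::::::
step 2: :::::::::
:::::::::
:::::::::
:::::::::
::::ZZ:::
:::::v:::
:::::::::
:::::::::
step 3: :::::::::
:::::::::
:::::::::
:::::::::
::::ZZ:::
::::<Z:::
:::::::::
:::::::::
step 4: :::::::::
:::::::::
:::::::::
:::::::::
::::^Z:::
::::ZZ:::
:::::::::
:::::::::
step 5: :::::::::
:::::::::
:::::::::
:::::::::
:::<:Z:::
::::ZZ:::
:::::::::
:::::::::
step 6: :::::::::
:::::::::
:::::::::
:::^:::::
:::Z:Z:::
::::ZZ:::
:::::::::
:::::::::
step 7: :::::::::
:::::::::
:::::::::
:::Z>::::
:::Z:Z:::
::::ZZ:::
:::::::::
:::::::::
step 8: :::::::::
:::::::::
:::::::::
:::ZZ::::
:::ZvZ:::
::::ZZ:::
:::::::::
:::::::::
step 9: :::::::::
:::::::::
:::::::::
:::ZZ::::
:::<ZZ:::
::::ZZ:::
:::::::::
:::::::::
step 10: :::::::::
:::::::::
:::::::::
:::ZZ::::
::::ZZ:::
:::vZZ:::
:::::::::
:::::::::
step 11: :::::::::
:::::::::
:::::::::
:::ZZ::::
::::ZZ:::
::<ZZZ:::
:::::::::
:::::::::
step 12: :::::::::
:::::::::
:::::::::
:::ZZ::::
::^:ZZ:::
::ZZZZ:::
:::::::::
:::::::::
step 13: :::::::::
:::::::::
:::::::::
:::ZZ::::
::Z>ZZ:::
::ZZZZ:::
:::::::::
:::::::::
step 14: :::::::::
:::::::::
:::::::::
:::ZZ::::
::ZZZZ:::
::ZvZZ:::
:::::::::
:::::::::
step 15: :::::::::
:::::::::
:::::::::
:::ZZ::::
::ZZZZ:::
::Z:>Z:::
:::::::::
:::::::::
step 16: :::::::::
:::::::::
:::::::::
:::ZZ::::
::ZZ^Z:::
::Z::Z:::
:::::::::
:::::::::
step 17: :::::::::
:::::::::
:::::::::
:::ZZ::::
::Z<:Z:::
::Z::Z:::
:::::::::
:::::::::
step 18: :::::::::
:::::::::
:::::::::
:::ZZ::::
::Z::Z:::
::Zv:Z:::
:::::::::
:::::::::

south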